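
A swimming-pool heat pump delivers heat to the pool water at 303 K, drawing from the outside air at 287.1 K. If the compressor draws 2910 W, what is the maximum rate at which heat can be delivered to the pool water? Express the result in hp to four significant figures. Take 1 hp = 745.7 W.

74.37 hp

The reservoir spacing is ΔT = 303 − 287.1 = 15.90 K.
COP_Carnot = T_H/ΔT = 303.00/15.90 = 19.06.
Q̇_max = COP_Carnot × Ẇ = 19.06 × 2910 W = 55450 W = 74.37 hp.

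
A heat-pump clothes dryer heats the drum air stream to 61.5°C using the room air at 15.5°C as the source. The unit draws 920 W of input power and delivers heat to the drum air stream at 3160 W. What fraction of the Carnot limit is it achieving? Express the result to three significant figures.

0.472

COP_actual = Q̇_H/Ẇ = 3160/920.0 = 3.435.
In absolute terms T_C = 288.65 K and T_H = 334.65 K, so ΔT = 46.00 K.
COP_Carnot = T_H/ΔT = 334.65/46.00 = 7.275.
η_II = COP_actual/COP_Carnot = 3.435/7.275 = 0.4721.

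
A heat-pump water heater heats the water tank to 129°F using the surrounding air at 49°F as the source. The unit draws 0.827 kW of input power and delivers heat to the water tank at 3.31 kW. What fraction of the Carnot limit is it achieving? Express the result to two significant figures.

0.54

COP_actual = Q̇_H/Ẇ = 3.310/0.8270 = 4.002.
In absolute terms T_C = 282.59 K and T_H = 327.04 K, so ΔT = 44.44 K.
COP_Carnot = T_H/ΔT = 327.04/44.44 = 7.358.
η_II = COP_actual/COP_Carnot = 4.002/7.358 = 0.5439.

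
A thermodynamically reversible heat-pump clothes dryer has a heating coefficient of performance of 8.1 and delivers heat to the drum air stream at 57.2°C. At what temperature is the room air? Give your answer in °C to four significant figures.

16.42 °C

COP_HP = T_H/(T_H − T_C) gives T_H − T_C = T_H/COP.
With T_H = 330.35 K, T_C = 330.35 × (1 − 1/8.1) = 289.57 K.
Converting, 289.57 K = 16.42°C.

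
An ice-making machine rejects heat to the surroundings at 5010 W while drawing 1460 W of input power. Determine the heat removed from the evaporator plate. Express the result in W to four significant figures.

For a cyclic device the first law requires Q̇_H = Q̇_C + Ẇ.
Q̇_C = Q̇_H − Ẇ = 3550 W.

3550 W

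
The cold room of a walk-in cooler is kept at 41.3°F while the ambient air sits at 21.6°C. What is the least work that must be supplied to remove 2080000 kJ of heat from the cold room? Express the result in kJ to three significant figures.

In absolute terms T_C = 278.32 K and T_H = 294.75 K, so ΔT = 16.43 K.
The reversible limit is COP_R = T_C/ΔT = 16.94, so W_min = Q_C/COP = Q_C·ΔT/T_C.
W_min = 2080000 × 16.43/278.32 = 122800 kJ.

123000 kJ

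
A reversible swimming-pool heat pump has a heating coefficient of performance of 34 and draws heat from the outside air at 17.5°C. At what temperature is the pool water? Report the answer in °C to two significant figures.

26 °C

COP_HP = T_H/(T_H − T_C) rearranges to T_H = COP·T_C/(COP − 1).
With T_C = 290.65 K, T_H = 34 × 290.65/33.00 = 299.46 K.
Converting, 299.46 K = 26.31°C.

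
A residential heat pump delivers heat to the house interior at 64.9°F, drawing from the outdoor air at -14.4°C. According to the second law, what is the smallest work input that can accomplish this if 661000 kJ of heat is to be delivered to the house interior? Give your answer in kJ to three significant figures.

In absolute terms T_C = 258.75 K and T_H = 291.43 K, so ΔT = 32.68 K.
The reversible limit is COP_HP = T_H/ΔT = 8.918, so W_min = Q_H/COP = Q_H·ΔT/T_H.
W_min = 661000 × 32.68/291.43 = 74120 kJ.

74100 kJ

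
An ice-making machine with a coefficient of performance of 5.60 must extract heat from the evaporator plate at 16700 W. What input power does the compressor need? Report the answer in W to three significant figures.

2980 W

Ẇ = Q̇_C/COP = 16700/5.60 = 2982 W.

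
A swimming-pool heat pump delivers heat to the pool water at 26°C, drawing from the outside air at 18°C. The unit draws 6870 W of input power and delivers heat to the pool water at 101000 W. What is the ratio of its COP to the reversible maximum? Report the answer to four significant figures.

COP_actual = Q̇_H/Ẇ = 101000/6870 = 14.70.
In absolute terms T_C = 291.15 K and T_H = 299.15 K, so ΔT = 8.000 K.
COP_Carnot = T_H/ΔT = 299.15/8.000 = 37.39.
η_II = COP_actual/COP_Carnot = 14.70/37.39 = 0.3932.

0.3932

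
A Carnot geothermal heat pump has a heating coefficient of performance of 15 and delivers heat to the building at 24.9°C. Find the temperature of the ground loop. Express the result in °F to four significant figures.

COP_HP = T_H/(T_H − T_C) gives T_H − T_C = T_H/COP.
With T_H = 298.05 K, T_C = 298.05 × (1 − 1/15) = 278.18 K.
Converting, 278.18 K = 41.05°F.

41.05 °F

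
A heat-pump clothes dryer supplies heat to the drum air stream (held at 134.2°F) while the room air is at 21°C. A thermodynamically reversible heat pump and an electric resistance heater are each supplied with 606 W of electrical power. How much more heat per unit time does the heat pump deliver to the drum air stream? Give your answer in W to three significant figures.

In absolute terms T_C = 294.15 K and T_H = 329.93 K, so ΔT = 35.78 K.
COP_Carnot = T_H/ΔT = 329.93/35.78 = 9.222.
The heat pump delivers Q̇_H = COP × Ẇ = 5588 W; the resistance heater delivers Ẇ = 606.0 W.
Extra = (COP − 1)·Ẇ = 4982 W.

4980 W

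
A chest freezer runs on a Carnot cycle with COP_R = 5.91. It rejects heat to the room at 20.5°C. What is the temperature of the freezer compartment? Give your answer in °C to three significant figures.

-22.0 °C

For a Carnot refrigerator COP_R = T_C/(T_H − T_C), so T_C = COP·T_H/(1 + COP).
With T_H = 293.65 K, T_C = 5.91 × 293.65/6.910 = 251.15 K.
Converting, 251.15 K = -22.00°C.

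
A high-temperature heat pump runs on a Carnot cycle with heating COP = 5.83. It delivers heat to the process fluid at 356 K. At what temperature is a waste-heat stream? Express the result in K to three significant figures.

COP_HP = T_H/(T_H − T_C) gives T_H − T_C = T_H/COP.
With T_H = 356.00 K, T_C = 356.00 × (1 − 1/5.83) = 294.94 K.

295 K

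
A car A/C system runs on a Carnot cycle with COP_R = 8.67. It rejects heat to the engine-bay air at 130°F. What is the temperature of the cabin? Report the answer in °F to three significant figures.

69.0 °F

For a Carnot refrigerator COP_R = T_C/(T_H − T_C), so T_C = COP·T_H/(1 + COP).
With T_H = 327.59 K, T_C = 8.67 × 327.59/9.670 = 293.72 K.
Converting, 293.72 K = 69.02°F.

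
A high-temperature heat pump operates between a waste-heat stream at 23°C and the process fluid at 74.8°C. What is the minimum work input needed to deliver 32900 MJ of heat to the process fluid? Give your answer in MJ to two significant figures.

4900 MJ

In absolute terms T_C = 296.15 K and T_H = 347.95 K, so ΔT = 51.80 K.
The reversible limit is COP_HP = T_H/ΔT = 6.717, so W_min = Q_H/COP = Q_H·ΔT/T_H.
W_min = 32900 × 51.80/347.95 = 4898 MJ.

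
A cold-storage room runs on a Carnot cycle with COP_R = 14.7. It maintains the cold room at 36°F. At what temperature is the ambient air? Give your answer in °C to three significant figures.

21.0 °C

COP_R = T_C/(T_H − T_C) gives T_H − T_C = T_C/COP.
With T_C = 275.37 K, T_H = 275.37 × (1 + 1/14.7) = 294.11 K.
Converting, 294.11 K = 20.96°C.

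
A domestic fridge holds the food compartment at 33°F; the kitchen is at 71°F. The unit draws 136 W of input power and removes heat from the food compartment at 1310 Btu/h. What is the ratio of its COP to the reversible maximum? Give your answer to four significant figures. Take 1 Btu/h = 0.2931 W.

Converting, Q̇_C = 1310 Btu/h = 384.0 W, so COP_actual = Q̇_C/Ẇ = 384.0/136.0 = 2.823.
In absolute terms T_C = 273.71 K and T_H = 294.82 K, so ΔT = 21.11 K.
COP_Carnot = T_C/ΔT = 273.71/21.11 = 12.97.
η_II = COP_actual/COP_Carnot = 2.823/12.97 = 0.2178.

0.2178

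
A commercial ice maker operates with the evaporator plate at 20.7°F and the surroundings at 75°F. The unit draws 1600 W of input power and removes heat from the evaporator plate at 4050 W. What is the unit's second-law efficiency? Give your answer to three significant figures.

0.286

COP_actual = Q̇_C/Ẇ = 4050/1600 = 2.531.
In absolute terms T_C = 266.87 K and T_H = 297.04 K, so ΔT = 30.17 K.
COP_Carnot = T_C/ΔT = 266.87/30.17 = 8.847.
η_II = COP_actual/COP_Carnot = 2.531/8.847 = 0.2861.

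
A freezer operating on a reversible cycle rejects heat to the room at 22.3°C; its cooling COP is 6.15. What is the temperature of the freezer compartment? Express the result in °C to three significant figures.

For a Carnot refrigerator COP_R = T_C/(T_H − T_C), so T_C = COP·T_H/(1 + COP).
With T_H = 295.45 K, T_C = 6.15 × 295.45/7.150 = 254.13 K.
Converting, 254.13 K = -19.02°C.

-19.0 °C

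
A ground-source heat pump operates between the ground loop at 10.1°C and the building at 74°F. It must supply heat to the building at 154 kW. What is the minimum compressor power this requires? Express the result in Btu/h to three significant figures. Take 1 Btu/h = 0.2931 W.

23500 Btu/h

In absolute terms T_C = 283.25 K and T_H = 296.48 K, so ΔT = 13.23 K.
COP_Carnot = T_H/ΔT = 296.48/13.23 = 22.40.
Ẇ_min = Q̇/COP_Carnot = 154.0/22.40 = 6.874 kW = 23450 Btu/h.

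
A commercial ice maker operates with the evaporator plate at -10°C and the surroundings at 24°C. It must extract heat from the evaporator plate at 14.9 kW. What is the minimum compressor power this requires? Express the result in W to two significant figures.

In absolute terms T_C = 263.15 K and T_H = 297.15 K, so ΔT = 34.00 K.
COP_Carnot = T_C/ΔT = 263.15/34.00 = 7.740.
Ẇ_min = Q̇/COP_Carnot = 14.90/7.740 = 1.925 kW = 1925 W.

1900 W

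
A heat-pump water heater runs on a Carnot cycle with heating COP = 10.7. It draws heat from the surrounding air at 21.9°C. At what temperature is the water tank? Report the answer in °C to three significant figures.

52.3 °C

COP_HP = T_H/(T_H − T_C) rearranges to T_H = COP·T_C/(COP − 1).
With T_C = 295.05 K, T_H = 10.7 × 295.05/9.700 = 325.47 K.
Converting, 325.47 K = 52.32°C.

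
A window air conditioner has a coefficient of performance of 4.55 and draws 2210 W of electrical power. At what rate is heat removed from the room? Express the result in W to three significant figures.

10100 W

Q̇_C = COP × Ẇ = 4.55 × 2210 = 10060 W.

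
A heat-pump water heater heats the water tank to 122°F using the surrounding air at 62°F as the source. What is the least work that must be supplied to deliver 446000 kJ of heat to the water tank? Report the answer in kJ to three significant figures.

In absolute terms T_C = 289.82 K and T_H = 323.15 K, so ΔT = 33.33 K.
The reversible limit is COP_HP = T_H/ΔT = 9.695, so W_min = Q_H/COP = Q_H·ΔT/T_H.
W_min = 446000 × 33.33/323.15 = 46010 kJ.

46000 kJ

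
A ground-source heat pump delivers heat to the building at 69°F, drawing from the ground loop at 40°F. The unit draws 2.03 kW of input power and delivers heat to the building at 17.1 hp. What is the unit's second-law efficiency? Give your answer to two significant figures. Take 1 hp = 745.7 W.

Converting, Q̇_H = 17.10 hp = 12.75 kW, so COP_actual = Q̇_H/Ẇ = 12.75/2.030 = 6.282.
In absolute terms T_C = 277.59 K and T_H = 293.71 K, so ΔT = 16.11 K.
COP_Carnot = T_H/ΔT = 293.71/16.11 = 18.23.
η_II = COP_actual/COP_Carnot = 6.282/18.23 = 0.3446.

0.34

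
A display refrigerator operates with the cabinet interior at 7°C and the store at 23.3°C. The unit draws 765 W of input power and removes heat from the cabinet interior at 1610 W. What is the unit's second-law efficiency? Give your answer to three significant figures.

0.122

COP_actual = Q̇_C/Ẇ = 1610/765.0 = 2.105.
In absolute terms T_C = 280.15 K and T_H = 296.45 K, so ΔT = 16.30 K.
COP_Carnot = T_C/ΔT = 280.15/16.30 = 17.19.
η_II = COP_actual/COP_Carnot = 2.105/17.19 = 0.1225.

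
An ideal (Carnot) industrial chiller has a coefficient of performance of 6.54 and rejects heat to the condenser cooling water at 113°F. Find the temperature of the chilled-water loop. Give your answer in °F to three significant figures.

37.0 °F

For a Carnot refrigerator COP_R = T_C/(T_H − T_C), so T_C = COP·T_H/(1 + COP).
With T_H = 318.15 K, T_C = 6.54 × 318.15/7.540 = 275.96 K.
Converting, 275.96 K = 37.05°F.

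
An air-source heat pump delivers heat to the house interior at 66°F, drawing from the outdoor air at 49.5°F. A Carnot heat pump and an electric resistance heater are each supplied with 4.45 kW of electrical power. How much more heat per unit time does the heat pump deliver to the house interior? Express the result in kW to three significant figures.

In absolute terms T_C = 282.87 K and T_H = 292.04 K, so ΔT = 9.167 K.
COP_Carnot = T_H/ΔT = 292.04/9.167 = 31.86.
The heat pump delivers Q̇_H = COP × Ẇ = 141.8 kW; the resistance heater delivers Ẇ = 4.450 kW.
Extra = (COP − 1)·Ẇ = 137.3 kW.

137 kW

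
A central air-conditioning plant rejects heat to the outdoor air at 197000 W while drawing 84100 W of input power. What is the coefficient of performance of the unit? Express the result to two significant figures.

The first law gives Q̇_H = Q̇_C + Ẇ, so the three rates are Q̇_C = 112900, Q̇_H = 197000, Ẇ = 84100 W.
COP_R = Q̇_C/Ẇ = 112900/84100 = 1.342.

1.3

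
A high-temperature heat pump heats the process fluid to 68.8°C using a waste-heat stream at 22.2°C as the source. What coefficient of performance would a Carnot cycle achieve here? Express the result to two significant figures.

7.3

In absolute terms T_C = 295.35 K and T_H = 341.95 K, so ΔT = 46.60 K.
For a reversible cycle, COP_Carnot = T_H/ΔT = 341.95/46.60 = 7.338.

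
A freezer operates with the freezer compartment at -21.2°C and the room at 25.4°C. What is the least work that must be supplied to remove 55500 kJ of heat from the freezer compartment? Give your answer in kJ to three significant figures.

10300 kJ

In absolute terms T_C = 251.95 K and T_H = 298.55 K, so ΔT = 46.60 K.
The reversible limit is COP_R = T_C/ΔT = 5.407, so W_min = Q_C/COP = Q_C·ΔT/T_C.
W_min = 55500 × 46.60/251.95 = 10270 kJ.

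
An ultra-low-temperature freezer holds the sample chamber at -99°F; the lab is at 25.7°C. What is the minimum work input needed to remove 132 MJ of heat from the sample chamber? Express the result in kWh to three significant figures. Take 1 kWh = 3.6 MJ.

In absolute terms T_C = 200.37 K and T_H = 298.85 K, so ΔT = 98.48 K.
The reversible limit is COP_R = T_C/ΔT = 2.035, so W_min = Q_C/COP = Q_C·ΔT/T_C.
W_min = 132.0 × 98.48/200.37 = 64.87 MJ = 18.02 kWh.

18.0 kWh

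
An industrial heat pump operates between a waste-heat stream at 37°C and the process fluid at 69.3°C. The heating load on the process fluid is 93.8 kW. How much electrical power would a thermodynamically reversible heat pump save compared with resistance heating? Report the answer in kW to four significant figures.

In absolute terms T_C = 310.15 K and T_H = 342.45 K, so ΔT = 32.30 K.
COP_Carnot = T_H/ΔT = 342.45/32.30 = 10.60.
Resistance heating needs Ẇ_res = Q̇_H = 93.80 kW; the reversible heat pump needs only Ẇ_hp = Q̇_H/COP = 8.847 kW.
Saving = 93.80 − 8.847 = 84.95 kW.

84.95 kW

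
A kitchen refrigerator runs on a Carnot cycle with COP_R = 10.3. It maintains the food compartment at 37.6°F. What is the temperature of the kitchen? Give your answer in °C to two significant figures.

COP_R = T_C/(T_H − T_C) gives T_H − T_C = T_C/COP.
With T_C = 276.26 K, T_H = 276.26 × (1 + 1/10.3) = 303.08 K.
Converting, 303.08 K = 29.93°C.

30 °C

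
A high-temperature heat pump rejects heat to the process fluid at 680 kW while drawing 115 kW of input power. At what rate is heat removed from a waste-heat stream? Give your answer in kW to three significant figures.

565 kW

For a cyclic device the first law requires Q̇_H = Q̇_C + Ẇ.
Q̇_C = Q̇_H − Ẇ = 565.0 kW.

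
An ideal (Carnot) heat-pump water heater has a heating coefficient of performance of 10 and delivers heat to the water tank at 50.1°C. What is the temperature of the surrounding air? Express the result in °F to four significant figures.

COP_HP = T_H/(T_H − T_C) gives T_H − T_C = T_H/COP.
With T_H = 323.25 K, T_C = 323.25 × (1 − 1/10) = 290.93 K.
Converting, 290.93 K = 64.00°F.

64.00 °F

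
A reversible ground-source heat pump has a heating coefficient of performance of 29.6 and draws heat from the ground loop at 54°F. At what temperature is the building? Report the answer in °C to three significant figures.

COP_HP = T_H/(T_H − T_C) rearranges to T_H = COP·T_C/(COP − 1).
With T_C = 285.37 K, T_H = 29.6 × 285.37/28.60 = 295.35 K.
Converting, 295.35 K = 22.20°C.

22.2 °C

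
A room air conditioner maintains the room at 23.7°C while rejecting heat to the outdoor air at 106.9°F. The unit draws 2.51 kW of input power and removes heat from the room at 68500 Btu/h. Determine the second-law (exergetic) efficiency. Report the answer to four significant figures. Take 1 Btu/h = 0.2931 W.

0.4826

Converting, Q̇_C = 68500 Btu/h = 20.08 kW, so COP_actual = Q̇_C/Ẇ = 20.08/2.510 = 7.999.
In absolute terms T_C = 296.85 K and T_H = 314.76 K, so ΔT = 17.91 K.
COP_Carnot = T_C/ΔT = 296.85/17.91 = 16.57.
η_II = COP_actual/COP_Carnot = 7.999/16.57 = 0.4826.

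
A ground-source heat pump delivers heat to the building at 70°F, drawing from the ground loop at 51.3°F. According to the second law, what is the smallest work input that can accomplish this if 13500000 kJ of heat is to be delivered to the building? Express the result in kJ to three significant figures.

In absolute terms T_C = 283.87 K and T_H = 294.26 K, so ΔT = 10.39 K.
The reversible limit is COP_HP = T_H/ΔT = 28.32, so W_min = Q_H/COP = Q_H·ΔT/T_H.
W_min = 13500000 × 10.39/294.26 = 476600 kJ.

477000 kJ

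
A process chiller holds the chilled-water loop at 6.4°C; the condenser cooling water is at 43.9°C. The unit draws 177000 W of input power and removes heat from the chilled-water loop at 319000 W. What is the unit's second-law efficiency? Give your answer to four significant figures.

COP_actual = Q̇_C/Ẇ = 319000/177000 = 1.802.
In absolute terms T_C = 279.55 K and T_H = 317.05 K, so ΔT = 37.50 K.
COP_Carnot = T_C/ΔT = 279.55/37.50 = 7.455.
η_II = COP_actual/COP_Carnot = 1.802/7.455 = 0.2418.

0.2418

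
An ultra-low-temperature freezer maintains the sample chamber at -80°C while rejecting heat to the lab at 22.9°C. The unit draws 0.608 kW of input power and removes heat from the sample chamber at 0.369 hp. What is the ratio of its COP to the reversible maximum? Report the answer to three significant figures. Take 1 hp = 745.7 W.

0.241

Converting, Q̇_C = 0.3690 hp = 0.2752 kW, so COP_actual = Q̇_C/Ẇ = 0.2752/0.6080 = 0.4526.
In absolute terms T_C = 193.15 K and T_H = 296.05 K, so ΔT = 102.9 K.
COP_Carnot = T_C/ΔT = 193.15/102.9 = 1.877.
η_II = COP_actual/COP_Carnot = 0.4526/1.877 = 0.2411.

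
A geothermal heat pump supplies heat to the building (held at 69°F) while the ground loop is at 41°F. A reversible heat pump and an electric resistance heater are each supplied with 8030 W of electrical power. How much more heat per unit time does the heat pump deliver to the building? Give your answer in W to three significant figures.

144000 W

In absolute terms T_C = 278.15 K and T_H = 293.71 K, so ΔT = 15.56 K.
COP_Carnot = T_H/ΔT = 293.71/15.56 = 18.88.
The heat pump delivers Q̇_H = COP × Ẇ = 151600 W; the resistance heater delivers Ẇ = 8030 W.
Extra = (COP − 1)·Ẇ = 143600 W.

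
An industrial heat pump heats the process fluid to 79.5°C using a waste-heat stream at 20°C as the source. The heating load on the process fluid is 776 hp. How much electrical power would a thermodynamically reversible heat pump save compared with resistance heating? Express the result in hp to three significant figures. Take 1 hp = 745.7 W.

In absolute terms T_C = 293.15 K and T_H = 352.65 K, so ΔT = 59.50 K.
COP_Carnot = T_H/ΔT = 352.65/59.50 = 5.927.
Resistance heating needs Ẇ_res = Q̇_H = 776.0 hp; the reversible heat pump needs only Ẇ_hp = Q̇_H/COP = 130.9 hp.
Saving = 776.0 − 130.9 = 645.1 hp.

645 hp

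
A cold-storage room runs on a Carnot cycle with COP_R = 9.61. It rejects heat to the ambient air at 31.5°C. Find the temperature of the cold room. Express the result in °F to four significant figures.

37.02 °F

For a Carnot refrigerator COP_R = T_C/(T_H − T_C), so T_C = COP·T_H/(1 + COP).
With T_H = 304.65 K, T_C = 9.61 × 304.65/10.61 = 275.94 K.
Converting, 275.94 K = 37.02°F.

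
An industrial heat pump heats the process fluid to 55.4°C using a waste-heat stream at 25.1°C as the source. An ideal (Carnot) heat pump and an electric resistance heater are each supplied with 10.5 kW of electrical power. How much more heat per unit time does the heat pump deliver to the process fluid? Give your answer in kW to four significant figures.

In absolute terms T_C = 298.25 K and T_H = 328.55 K, so ΔT = 30.30 K.
COP_Carnot = T_H/ΔT = 328.55/30.30 = 10.84.
The heat pump delivers Q̇_H = COP × Ẇ = 113.9 kW; the resistance heater delivers Ẇ = 10.50 kW.
Extra = (COP − 1)·Ẇ = 103.4 kW.

103.4 kW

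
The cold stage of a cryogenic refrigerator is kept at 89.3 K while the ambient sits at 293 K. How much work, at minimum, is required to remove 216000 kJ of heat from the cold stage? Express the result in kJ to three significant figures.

493000 kJ

The reservoir spacing is ΔT = 293 − 89.3 = 203.7 K.
The reversible limit is COP_R = T_C/ΔT = 0.4384, so W_min = Q_C/COP = Q_C·ΔT/T_C.
W_min = 216000 × 203.7/89.30 = 492700 kJ.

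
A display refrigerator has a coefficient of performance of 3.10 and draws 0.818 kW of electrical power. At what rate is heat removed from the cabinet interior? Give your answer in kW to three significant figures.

Q̇_C = COP × Ẇ = 3.10 × 0.8180 = 2.536 kW.

2.54 kW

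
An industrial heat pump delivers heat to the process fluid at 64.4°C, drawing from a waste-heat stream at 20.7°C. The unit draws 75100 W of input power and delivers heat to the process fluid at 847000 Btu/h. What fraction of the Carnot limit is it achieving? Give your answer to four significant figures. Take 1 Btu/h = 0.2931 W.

0.4280

Converting, Q̇_H = 847000 Btu/h = 248300 W, so COP_actual = Q̇_H/Ẇ = 248300/75100 = 3.306.
In absolute terms T_C = 293.85 K and T_H = 337.55 K, so ΔT = 43.70 K.
COP_Carnot = T_H/ΔT = 337.55/43.70 = 7.724.
η_II = COP_actual/COP_Carnot = 3.306/7.724 = 0.4280.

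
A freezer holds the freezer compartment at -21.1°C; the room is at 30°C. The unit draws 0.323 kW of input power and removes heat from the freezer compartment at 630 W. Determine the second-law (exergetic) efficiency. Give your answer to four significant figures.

0.3954

Converting, Q̇_C = 630.0 W = 0.6300 kW, so COP_actual = Q̇_C/Ẇ = 0.6300/0.3230 = 1.950.
In absolute terms T_C = 252.05 K and T_H = 303.15 K, so ΔT = 51.10 K.
COP_Carnot = T_C/ΔT = 252.05/51.10 = 4.932.
η_II = COP_actual/COP_Carnot = 1.950/4.932 = 0.3954.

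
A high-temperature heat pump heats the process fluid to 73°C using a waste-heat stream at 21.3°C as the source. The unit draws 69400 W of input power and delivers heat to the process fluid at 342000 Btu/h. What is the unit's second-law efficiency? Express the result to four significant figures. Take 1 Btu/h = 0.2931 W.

Converting, Q̇_H = 342000 Btu/h = 100200 W, so COP_actual = Q̇_H/Ẇ = 100200/69400 = 1.444.
In absolute terms T_C = 294.45 K and T_H = 346.15 K, so ΔT = 51.70 K.
COP_Carnot = T_H/ΔT = 346.15/51.70 = 6.695.
η_II = COP_actual/COP_Carnot = 1.444/6.695 = 0.2157.

0.2157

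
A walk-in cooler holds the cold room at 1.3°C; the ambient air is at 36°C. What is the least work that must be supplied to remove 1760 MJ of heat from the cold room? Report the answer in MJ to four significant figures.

222.5 MJ

In absolute terms T_C = 274.45 K and T_H = 309.15 K, so ΔT = 34.70 K.
The reversible limit is COP_R = T_C/ΔT = 7.909, so W_min = Q_C/COP = Q_C·ΔT/T_C.
W_min = 1760 × 34.70/274.45 = 222.5 MJ.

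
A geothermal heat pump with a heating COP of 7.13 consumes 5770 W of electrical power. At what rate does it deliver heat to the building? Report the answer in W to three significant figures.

Q̇_H = COP_HP × Ẇ = 7.13 × 5770 = 41140 W.

41100 W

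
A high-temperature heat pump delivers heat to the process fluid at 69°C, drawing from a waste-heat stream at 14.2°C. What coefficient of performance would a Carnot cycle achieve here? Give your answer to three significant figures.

6.24

In absolute terms T_C = 287.35 K and T_H = 342.15 K, so ΔT = 54.80 K.
For a reversible cycle, COP_Carnot = T_H/ΔT = 342.15/54.80 = 6.244.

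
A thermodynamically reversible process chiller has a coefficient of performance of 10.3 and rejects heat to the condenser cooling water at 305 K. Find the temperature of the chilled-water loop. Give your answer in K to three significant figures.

278 K

For a Carnot refrigerator COP_R = T_C/(T_H − T_C), so T_C = COP·T_H/(1 + COP).
With T_H = 305.00 K, T_C = 10.3 × 305.00/11.30 = 278.01 K.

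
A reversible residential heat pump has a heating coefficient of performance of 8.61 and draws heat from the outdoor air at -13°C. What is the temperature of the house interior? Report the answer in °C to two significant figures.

21 °C

COP_HP = T_H/(T_H − T_C) rearranges to T_H = COP·T_C/(COP − 1).
With T_C = 260.15 K, T_H = 8.61 × 260.15/7.610 = 294.34 K.
Converting, 294.34 K = 21.19°C.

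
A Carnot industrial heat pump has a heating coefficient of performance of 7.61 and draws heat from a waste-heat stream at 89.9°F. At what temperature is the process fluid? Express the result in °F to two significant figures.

COP_HP = T_H/(T_H − T_C) rearranges to T_H = COP·T_C/(COP − 1).
With T_C = 305.32 K, T_H = 7.61 × 305.32/6.610 = 351.51 K.
Converting, 351.51 K = 173.04°F.

170 °F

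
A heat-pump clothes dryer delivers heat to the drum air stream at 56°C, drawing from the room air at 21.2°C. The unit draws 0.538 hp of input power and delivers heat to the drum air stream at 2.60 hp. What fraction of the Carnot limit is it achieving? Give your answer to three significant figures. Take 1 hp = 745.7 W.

0.511

COP_actual = Q̇_H/Ẇ = 2.600/0.5380 = 4.833.
In absolute terms T_C = 294.35 K and T_H = 329.15 K, so ΔT = 34.80 K.
COP_Carnot = T_H/ΔT = 329.15/34.80 = 9.458.
η_II = COP_actual/COP_Carnot = 4.833/9.458 = 0.5109.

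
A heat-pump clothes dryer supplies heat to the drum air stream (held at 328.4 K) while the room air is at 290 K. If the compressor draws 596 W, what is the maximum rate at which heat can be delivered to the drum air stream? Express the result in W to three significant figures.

The reservoir spacing is ΔT = 328.4 − 290 = 38.40 K.
COP_Carnot = T_H/ΔT = 328.40/38.40 = 8.552.
Q̇_max = COP_Carnot × Ẇ = 8.552 × 596.0 W = 5097 W.

5100 W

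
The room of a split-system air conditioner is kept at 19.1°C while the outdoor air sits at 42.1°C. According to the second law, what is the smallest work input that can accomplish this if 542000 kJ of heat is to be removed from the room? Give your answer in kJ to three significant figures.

In absolute terms T_C = 292.25 K and T_H = 315.25 K, so ΔT = 23.00 K.
The reversible limit is COP_R = T_C/ΔT = 12.71, so W_min = Q_C/COP = Q_C·ΔT/T_C.
W_min = 542000 × 23.00/292.25 = 42660 kJ.

42700 kJ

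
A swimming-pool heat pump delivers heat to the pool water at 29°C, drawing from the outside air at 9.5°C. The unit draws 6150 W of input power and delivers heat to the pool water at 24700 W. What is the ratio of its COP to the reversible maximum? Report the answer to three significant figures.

COP_actual = Q̇_H/Ẇ = 24700/6150 = 4.016.
In absolute terms T_C = 282.65 K and T_H = 302.15 K, so ΔT = 19.50 K.
COP_Carnot = T_H/ΔT = 302.15/19.50 = 15.49.
η_II = COP_actual/COP_Carnot = 4.016/15.49 = 0.2592.

0.259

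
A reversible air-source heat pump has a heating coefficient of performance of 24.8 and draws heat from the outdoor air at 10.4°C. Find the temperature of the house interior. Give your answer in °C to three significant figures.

COP_HP = T_H/(T_H − T_C) rearranges to T_H = COP·T_C/(COP − 1).
With T_C = 283.55 K, T_H = 24.8 × 283.55/23.80 = 295.46 K.
Converting, 295.46 K = 22.31°C.

22.3 °C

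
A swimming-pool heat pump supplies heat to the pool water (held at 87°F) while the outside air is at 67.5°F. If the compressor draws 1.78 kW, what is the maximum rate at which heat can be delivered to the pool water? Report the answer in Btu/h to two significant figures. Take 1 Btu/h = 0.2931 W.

170000 Btu/h

In absolute terms T_C = 292.87 K and T_H = 303.71 K, so ΔT = 10.83 K.
COP_Carnot = T_H/ΔT = 303.71/10.83 = 28.03.
Q̇_max = COP_Carnot × Ẇ = 28.03 × 1.780 kW = 49.90 kW = 170300 Btu/h.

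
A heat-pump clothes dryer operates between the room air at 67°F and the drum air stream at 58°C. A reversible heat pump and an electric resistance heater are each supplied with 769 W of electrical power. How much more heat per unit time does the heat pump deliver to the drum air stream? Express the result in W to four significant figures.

5836 W

In absolute terms T_C = 292.59 K and T_H = 331.15 K, so ΔT = 38.56 K.
COP_Carnot = T_H/ΔT = 331.15/38.56 = 8.589.
The heat pump delivers Q̇_H = COP × Ẇ = 6605 W; the resistance heater delivers Ẇ = 769.0 W.
Extra = (COP − 1)·Ẇ = 5836 W.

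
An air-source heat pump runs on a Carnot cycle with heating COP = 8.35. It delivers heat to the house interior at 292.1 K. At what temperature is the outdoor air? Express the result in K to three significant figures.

COP_HP = T_H/(T_H − T_C) gives T_H − T_C = T_H/COP.
With T_H = 292.10 K, T_C = 292.10 × (1 − 1/8.35) = 257.12 K.

257 K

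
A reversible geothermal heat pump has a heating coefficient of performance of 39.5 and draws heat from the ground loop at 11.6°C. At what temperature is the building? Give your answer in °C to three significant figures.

19.0 °C

COP_HP = T_H/(T_H − T_C) rearranges to T_H = COP·T_C/(COP − 1).
With T_C = 284.75 K, T_H = 39.5 × 284.75/38.50 = 292.15 K.
Converting, 292.15 K = 19.00°C.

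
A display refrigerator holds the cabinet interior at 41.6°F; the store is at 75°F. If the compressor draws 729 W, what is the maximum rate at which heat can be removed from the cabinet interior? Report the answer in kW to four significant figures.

10.94 kW

In absolute terms T_C = 278.48 K and T_H = 297.04 K, so ΔT = 18.56 K.
COP_Carnot = T_C/ΔT = 278.48/18.56 = 15.01.
Q̇_max = COP_Carnot × Ẇ = 15.01 × 729.0 W = 10940 W = 10.94 kW.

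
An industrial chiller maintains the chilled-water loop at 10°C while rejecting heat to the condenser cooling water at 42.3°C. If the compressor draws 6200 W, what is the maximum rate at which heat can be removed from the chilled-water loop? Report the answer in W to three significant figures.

54400 W

In absolute terms T_C = 283.15 K and T_H = 315.45 K, so ΔT = 32.30 K.
COP_Carnot = T_C/ΔT = 283.15/32.30 = 8.766.
Q̇_max = COP_Carnot × Ẇ = 8.766 × 6200 W = 54350 W.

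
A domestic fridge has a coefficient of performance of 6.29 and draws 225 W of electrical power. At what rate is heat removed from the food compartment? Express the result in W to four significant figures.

Q̇_C = COP × Ẇ = 6.29 × 225.0 = 1415 W.

1415 W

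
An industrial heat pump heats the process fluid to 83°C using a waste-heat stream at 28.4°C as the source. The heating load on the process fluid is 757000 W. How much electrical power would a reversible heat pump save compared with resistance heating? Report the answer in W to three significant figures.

641000 W

In absolute terms T_C = 301.55 K and T_H = 356.15 K, so ΔT = 54.60 K.
COP_Carnot = T_H/ΔT = 356.15/54.60 = 6.523.
Resistance heating needs Ẇ_res = Q̇_H = 757000 W; the reversible heat pump needs only Ẇ_hp = Q̇_H/COP = 116100 W.
Saving = 757000 − 116100 = 640900 W.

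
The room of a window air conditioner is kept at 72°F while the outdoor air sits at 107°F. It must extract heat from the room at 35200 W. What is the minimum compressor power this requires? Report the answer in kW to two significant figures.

In absolute terms T_C = 295.37 K and T_H = 314.82 K, so ΔT = 19.44 K.
COP_Carnot = T_C/ΔT = 295.37/19.44 = 15.19.
Ẇ_min = Q̇/COP_Carnot = 35200/15.19 = 2317 W = 2.317 kW.

2.3 kW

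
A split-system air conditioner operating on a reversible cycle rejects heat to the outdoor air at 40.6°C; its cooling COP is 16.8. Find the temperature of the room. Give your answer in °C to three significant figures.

For a Carnot refrigerator COP_R = T_C/(T_H − T_C), so T_C = COP·T_H/(1 + COP).
With T_H = 313.75 K, T_C = 16.8 × 313.75/17.80 = 296.12 K.
Converting, 296.12 K = 22.97°C.

23.0 °C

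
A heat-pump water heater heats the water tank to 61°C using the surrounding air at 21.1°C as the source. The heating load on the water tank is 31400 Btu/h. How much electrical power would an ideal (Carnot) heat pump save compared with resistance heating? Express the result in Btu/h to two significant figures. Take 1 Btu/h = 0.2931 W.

28000 Btu/h

In absolute terms T_C = 294.25 K and T_H = 334.15 K, so ΔT = 39.90 K.
COP_Carnot = T_H/ΔT = 334.15/39.90 = 8.375.
Resistance heating needs Ẇ_res = Q̇_H = 31400 Btu/h; the reversible heat pump needs only Ẇ_hp = Q̇_H/COP = 3749 Btu/h.
Saving = 31400 − 3749 = 27650 Btu/h.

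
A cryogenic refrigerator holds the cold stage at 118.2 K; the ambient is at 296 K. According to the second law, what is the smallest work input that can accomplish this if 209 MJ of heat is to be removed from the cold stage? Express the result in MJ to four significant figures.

The reservoir spacing is ΔT = 296 − 118.2 = 177.8 K.
The reversible limit is COP_R = T_C/ΔT = 0.6648, so W_min = Q_C/COP = Q_C·ΔT/T_C.
W_min = 209.0 × 177.8/118.20 = 314.4 MJ.

314.4 MJ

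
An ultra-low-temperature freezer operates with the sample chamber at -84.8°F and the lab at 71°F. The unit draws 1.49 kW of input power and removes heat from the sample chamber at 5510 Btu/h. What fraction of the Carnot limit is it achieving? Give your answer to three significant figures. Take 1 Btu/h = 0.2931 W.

Converting, Q̇_C = 5510 Btu/h = 1.615 kW, so COP_actual = Q̇_C/Ẇ = 1.615/1.490 = 1.084.
In absolute terms T_C = 208.26 K and T_H = 294.82 K, so ΔT = 86.56 K.
COP_Carnot = T_C/ΔT = 208.26/86.56 = 2.406.
η_II = COP_actual/COP_Carnot = 1.084/2.406 = 0.4505.

0.450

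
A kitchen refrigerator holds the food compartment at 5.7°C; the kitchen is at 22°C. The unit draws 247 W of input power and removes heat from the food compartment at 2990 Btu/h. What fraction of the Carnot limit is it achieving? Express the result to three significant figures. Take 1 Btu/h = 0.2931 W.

Converting, Q̇_C = 2990 Btu/h = 876.4 W, so COP_actual = Q̇_C/Ẇ = 876.4/247.0 = 3.548.
In absolute terms T_C = 278.85 K and T_H = 295.15 K, so ΔT = 16.30 K.
COP_Carnot = T_C/ΔT = 278.85/16.30 = 17.11.
η_II = COP_actual/COP_Carnot = 3.548/17.11 = 0.2074.

0.207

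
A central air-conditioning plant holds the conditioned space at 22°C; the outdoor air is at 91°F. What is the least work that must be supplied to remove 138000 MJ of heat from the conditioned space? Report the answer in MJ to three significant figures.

In absolute terms T_C = 295.15 K and T_H = 305.93 K, so ΔT = 10.78 K.
The reversible limit is COP_R = T_C/ΔT = 27.39, so W_min = Q_C/COP = Q_C·ΔT/T_C.
W_min = 138000 × 10.78/295.15 = 5039 MJ.

5040 MJ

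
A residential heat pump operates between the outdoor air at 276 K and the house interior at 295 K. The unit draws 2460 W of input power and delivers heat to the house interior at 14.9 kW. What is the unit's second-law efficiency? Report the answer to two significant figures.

Converting, Q̇_H = 14.90 kW = 14900 W, so COP_actual = Q̇_H/Ẇ = 14900/2460 = 6.057.
The reservoir spacing is ΔT = 295 − 276 = 19.00 K.
COP_Carnot = T_H/ΔT = 295.00/19.00 = 15.53.
η_II = COP_actual/COP_Carnot = 6.057/15.53 = 0.3901.

0.39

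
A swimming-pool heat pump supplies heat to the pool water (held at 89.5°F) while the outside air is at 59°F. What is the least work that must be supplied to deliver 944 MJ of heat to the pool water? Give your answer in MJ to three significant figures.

52.4 MJ

In absolute terms T_C = 288.15 K and T_H = 305.09 K, so ΔT = 16.94 K.
The reversible limit is COP_HP = T_H/ΔT = 18.01, so W_min = Q_H/COP = Q_H·ΔT/T_H.
W_min = 944.0 × 16.94/305.09 = 52.43 MJ.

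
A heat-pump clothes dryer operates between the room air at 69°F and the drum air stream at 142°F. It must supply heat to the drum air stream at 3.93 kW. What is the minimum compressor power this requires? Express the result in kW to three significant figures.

In absolute terms T_C = 293.71 K and T_H = 334.26 K, so ΔT = 40.56 K.
COP_Carnot = T_H/ΔT = 334.26/40.56 = 8.242.
Ẇ_min = Q̇/COP_Carnot = 3.930/8.242 = 0.4768 kW.

0.477 kW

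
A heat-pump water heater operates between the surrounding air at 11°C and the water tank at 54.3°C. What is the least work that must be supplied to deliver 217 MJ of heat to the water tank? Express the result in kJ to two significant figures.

29000 kJ

In absolute terms T_C = 284.15 K and T_H = 327.45 K, so ΔT = 43.30 K.
The reversible limit is COP_HP = T_H/ΔT = 7.562, so W_min = Q_H/COP = Q_H·ΔT/T_H.
W_min = 217.0 × 43.30/327.45 = 28.69 MJ = 28690 kJ.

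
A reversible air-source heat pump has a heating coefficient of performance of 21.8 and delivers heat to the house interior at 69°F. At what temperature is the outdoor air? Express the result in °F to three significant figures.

44.7 °F

COP_HP = T_H/(T_H − T_C) gives T_H − T_C = T_H/COP.
With T_H = 293.71 K, T_C = 293.71 × (1 − 1/21.8) = 280.23 K.
Converting, 280.23 K = 44.75°F.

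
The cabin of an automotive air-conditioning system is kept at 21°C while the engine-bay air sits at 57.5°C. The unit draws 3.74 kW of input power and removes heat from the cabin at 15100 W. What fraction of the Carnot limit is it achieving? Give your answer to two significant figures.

Converting, Q̇_C = 15100 W = 15.10 kW, so COP_actual = Q̇_C/Ẇ = 15.10/3.740 = 4.037.
In absolute terms T_C = 294.15 K and T_H = 330.65 K, so ΔT = 36.50 K.
COP_Carnot = T_C/ΔT = 294.15/36.50 = 8.059.
η_II = COP_actual/COP_Carnot = 4.037/8.059 = 0.5010.

0.50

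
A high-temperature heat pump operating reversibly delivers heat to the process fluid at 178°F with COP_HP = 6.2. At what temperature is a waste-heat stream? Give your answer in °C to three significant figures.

24.0 °C

COP_HP = T_H/(T_H − T_C) gives T_H − T_C = T_H/COP.
With T_H = 354.26 K, T_C = 354.26 × (1 − 1/6.2) = 297.12 K.
Converting, 297.12 K = 23.97°C.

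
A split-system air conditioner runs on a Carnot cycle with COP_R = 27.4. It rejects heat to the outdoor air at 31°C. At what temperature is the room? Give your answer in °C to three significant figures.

For a Carnot refrigerator COP_R = T_C/(T_H − T_C), so T_C = COP·T_H/(1 + COP).
With T_H = 304.15 K, T_C = 27.4 × 304.15/28.40 = 293.44 K.
Converting, 293.44 K = 20.29°C.

20.3 °C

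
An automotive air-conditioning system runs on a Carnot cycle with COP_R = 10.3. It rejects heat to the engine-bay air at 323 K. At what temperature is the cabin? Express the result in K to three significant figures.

294 K

For a Carnot refrigerator COP_R = T_C/(T_H − T_C), so T_C = COP·T_H/(1 + COP).
With T_H = 323.00 K, T_C = 10.3 × 323.00/11.30 = 294.42 K.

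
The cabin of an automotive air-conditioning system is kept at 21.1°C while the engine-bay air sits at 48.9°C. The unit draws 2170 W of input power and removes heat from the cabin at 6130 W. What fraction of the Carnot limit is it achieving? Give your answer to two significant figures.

COP_actual = Q̇_C/Ẇ = 6130/2170 = 2.825.
In absolute terms T_C = 294.25 K and T_H = 322.05 K, so ΔT = 27.80 K.
COP_Carnot = T_C/ΔT = 294.25/27.80 = 10.58.
η_II = COP_actual/COP_Carnot = 2.825/10.58 = 0.2669.

0.27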